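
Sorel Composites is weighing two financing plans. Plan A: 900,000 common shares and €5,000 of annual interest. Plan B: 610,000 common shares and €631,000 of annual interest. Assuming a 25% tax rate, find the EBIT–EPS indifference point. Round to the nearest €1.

At indifference, (EBIT − 5,000)(1 − t)/900,000 = (EBIT − 631,000)(1 − t)/610,000.
The (1 − t) factor cancels: (EBIT − 5,000) × 610,000 = (EBIT − 631,000) × 900,000.
EBIT × (900,000 − 610,000) = 631,000 × 900,000 − 5,000 × 610,000 = 564,850,000,000, so EBIT = 564,850,000,000 ÷ 290,000 = 1,947,758.62.

€1,947,759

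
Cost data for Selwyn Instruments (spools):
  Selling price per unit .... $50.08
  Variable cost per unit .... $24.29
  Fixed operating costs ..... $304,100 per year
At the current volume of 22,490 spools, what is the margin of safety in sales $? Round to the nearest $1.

$535,786

Contribution margin per unit = $50.08 − $24.29 = $25.79. Break-even units = $304,100 ÷ $25.79 = 11,791.39; break-even revenue = 11,791.39 × $50.08 = $590,512.91.
Current sales = 22,490 × $50.08 = $1,126,299.20.
Margin of safety = $1,126,299.20 − $590,512.91 = $535,786.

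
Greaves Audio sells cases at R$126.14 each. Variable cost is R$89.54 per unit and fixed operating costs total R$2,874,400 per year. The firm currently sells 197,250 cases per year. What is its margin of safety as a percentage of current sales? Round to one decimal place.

Each unit contributes R$126.14 − R$89.54 = R$36.60. Break-even units = R$2,874,400 ÷ R$36.60 = 78,535.52; break-even revenue = 78,535.52 × R$126.14 = R$9,906,470.38.
Current sales = 197,250 × R$126.14 = R$24,881,115.00.
Margin of safety = (R$24,881,115.00 − R$9,906,470.38) ÷ R$24,881,115.00 = 60.2%.

60.2%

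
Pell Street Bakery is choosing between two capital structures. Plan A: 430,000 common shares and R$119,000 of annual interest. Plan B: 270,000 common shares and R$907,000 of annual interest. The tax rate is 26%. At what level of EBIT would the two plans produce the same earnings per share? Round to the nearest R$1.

R$2,236,750

Set EPS_A = EPS_B: (EBIT − R$119,000)(1 − 0.26) ÷ 430,000 = (EBIT − R$907,000)(1 − 0.26) ÷ 270,000.
The (1 − t) factor cancels: (EBIT − 119,000) × 270,000 = (EBIT − 907,000) × 430,000.
EBIT × (430,000 − 270,000) = 907,000 × 430,000 − 119,000 × 270,000 = 357,880,000,000, so EBIT = 357,880,000,000 ÷ 160,000 = 2,236,750.00.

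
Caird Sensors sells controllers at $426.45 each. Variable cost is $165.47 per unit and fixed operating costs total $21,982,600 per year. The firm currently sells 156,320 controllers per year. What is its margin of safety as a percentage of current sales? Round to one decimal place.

Each unit contributes $426.45 − $165.47 = $260.98. Break-even units = $21,982,600 ÷ $260.98 = 84,230.98; break-even revenue = 84,230.98 × $426.45 = $35,920,299.52.
Current sales = 156,320 × $426.45 = $66,662,664.00.
Margin of safety = ($66,662,664.00 − $35,920,299.52) ÷ $66,662,664.00 = 46.1%.

46.1%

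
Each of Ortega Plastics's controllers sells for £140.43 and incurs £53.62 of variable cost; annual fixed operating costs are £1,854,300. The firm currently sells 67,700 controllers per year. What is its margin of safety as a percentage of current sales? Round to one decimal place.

Unit CM = price − variable cost = £140.43 − £53.62 = £86.81. Break-even units = £1,854,300 ÷ £86.81 = 21,360.44; break-even revenue = 21,360.44 × £140.43 = £2,999,646.92.
Current sales = 67,700 × £140.43 = £9,507,111.00.
Margin of safety = (£9,507,111.00 − £2,999,646.92) ÷ £9,507,111.00 = 68.4%.

68.4%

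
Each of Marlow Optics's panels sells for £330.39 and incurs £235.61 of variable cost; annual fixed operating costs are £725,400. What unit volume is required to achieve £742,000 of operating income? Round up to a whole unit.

Contribution margin per unit = £330.39 − £235.61 = £94.78.
Need Q such that Q × £94.78 − £725,400 = £742,000, i.e. Q = £1,467,400 / £94.78 = 15,482.17 → 15,483.

15,483 panels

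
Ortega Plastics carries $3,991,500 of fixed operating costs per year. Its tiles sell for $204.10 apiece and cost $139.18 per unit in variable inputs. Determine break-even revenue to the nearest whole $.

Contribution margin per unit = $204.10 − $139.18 = $64.92, a CM ratio of $64.92 ÷ $204.10 = 0.3181.
Break-even revenue = fixed costs × price ÷ CM = $3,991,500 × $204.10 ÷ $64.92 = $12,548,755.

$12,548,755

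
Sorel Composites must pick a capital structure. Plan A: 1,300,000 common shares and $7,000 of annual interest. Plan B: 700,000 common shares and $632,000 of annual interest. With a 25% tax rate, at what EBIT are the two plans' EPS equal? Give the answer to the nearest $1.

At indifference, (EBIT − 7,000)(1 − t)/1,300,000 = (EBIT − 632,000)(1 − t)/700,000.
The (1 − t) factor cancels: (EBIT − 7,000) × 700,000 = (EBIT − 632,000) × 1,300,000.
EBIT × (1,300,000 − 700,000) = 632,000 × 1,300,000 − 7,000 × 700,000 = 816,700,000,000, so EBIT = 816,700,000,000 ÷ 600,000 = 1,361,166.67.

$1,361,167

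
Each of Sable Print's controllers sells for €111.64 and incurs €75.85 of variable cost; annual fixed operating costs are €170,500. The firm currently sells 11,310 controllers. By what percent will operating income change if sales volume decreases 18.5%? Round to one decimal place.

-32.0%

Total contribution margin = 11,310 × €35.79 = €404,784.90.
Operating income = contribution − fixed costs = €404,784.90 − €170,500 = €234,284.90.
Degree of operating leverage = €404,784.90 / €234,284.90 = 1.7277.
So EBIT moves 1.7277 × (-18.5%) = -32.0%.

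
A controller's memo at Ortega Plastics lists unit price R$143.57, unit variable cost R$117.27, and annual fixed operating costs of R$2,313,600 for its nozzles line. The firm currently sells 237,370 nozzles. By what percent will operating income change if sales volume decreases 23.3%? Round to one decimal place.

Contribution at this volume is 237,370 × R$26.30 = R$6,242,831.00.
EBIT = R$6,242,831.00 − R$2,313,600 = R$3,929,231.00.
So DOL = total CM / EBIT = R$6,242,831.00 / R$3,929,231.00 = 1.5888.
%ΔEBIT = DOL × %ΔSales = 1.5888 × -23.3% = -37.0%.

-37.0%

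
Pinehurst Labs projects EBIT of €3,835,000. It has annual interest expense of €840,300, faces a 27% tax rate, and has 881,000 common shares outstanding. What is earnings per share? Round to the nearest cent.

Interest = €840,300.00, so EBT = €3,835,000 − €840,300.00 = €2,994,700.00.
After tax at 27%: net income = €2,994,700.00 × 0.73 = €2,186,131.00.
Per share: €2,186,131.00 / 881,000 shares = €2.48.

€2.48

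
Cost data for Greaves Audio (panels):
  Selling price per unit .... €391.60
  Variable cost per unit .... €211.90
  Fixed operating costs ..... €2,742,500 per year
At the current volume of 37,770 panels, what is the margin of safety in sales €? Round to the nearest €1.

€8,814,310

Contribution margin per unit = €391.60 − €211.90 = €179.70. Break-even units = €2,742,500 ÷ €179.70 = 15,261.55; break-even revenue = 15,261.55 × €391.60 = €5,976,421.81.
Current sales = 37,770 × €391.60 = €14,790,732.00.
Margin of safety = €14,790,732.00 − €5,976,421.81 = €8,814,310.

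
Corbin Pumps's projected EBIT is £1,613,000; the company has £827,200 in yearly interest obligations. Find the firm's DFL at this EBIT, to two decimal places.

2.05

Interest = £827,200.00.
Degree of financial leverage = EBIT / (EBIT − interest) = £1,613,000 / £785,800.00 = 2.0527.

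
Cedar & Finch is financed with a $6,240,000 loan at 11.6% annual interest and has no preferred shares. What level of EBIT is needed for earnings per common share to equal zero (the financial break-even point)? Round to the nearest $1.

$723,840

Annual interest = 11.6% × $6,240,000 = $723,840.00.
Without preferred stock the financial break-even is simply EBIT = interest = $723,840.00.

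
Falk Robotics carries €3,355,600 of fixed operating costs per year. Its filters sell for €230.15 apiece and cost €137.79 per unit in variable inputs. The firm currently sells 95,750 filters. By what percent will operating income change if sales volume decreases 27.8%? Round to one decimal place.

Contribution at this volume is 95,750 × €92.36 = €8,843,470.00.
Operating income = contribution − fixed costs = €8,843,470.00 − €3,355,600 = €5,487,870.00.
So DOL = total CM / EBIT = €8,843,470.00 / €5,487,870.00 = 1.6115.
%ΔEBIT = DOL × %ΔSales = 1.6115 × -27.8% = -44.8%.

-44.8%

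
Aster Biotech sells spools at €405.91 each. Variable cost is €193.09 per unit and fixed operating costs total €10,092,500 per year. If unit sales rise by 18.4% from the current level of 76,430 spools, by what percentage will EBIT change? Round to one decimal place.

+48.5%

Contribution at this volume is 76,430 × €212.82 = €16,265,832.60.
Subtracting fixed costs: EBIT = €16,265,832.60 − €10,092,500 = €6,173,332.60.
Degree of operating leverage = €16,265,832.60 / €6,173,332.60 = 2.6349.
So EBIT moves 2.6349 × (+18.4%) = +48.5%.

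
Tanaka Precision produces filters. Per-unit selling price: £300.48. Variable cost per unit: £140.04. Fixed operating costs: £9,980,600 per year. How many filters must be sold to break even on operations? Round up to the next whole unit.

Contribution margin per unit = £300.48 − £140.04 = £160.44.
Units to break even: £9,980,600 ÷ £160.44 = 62,207.68, rounded up to 62,208.

62,208 filters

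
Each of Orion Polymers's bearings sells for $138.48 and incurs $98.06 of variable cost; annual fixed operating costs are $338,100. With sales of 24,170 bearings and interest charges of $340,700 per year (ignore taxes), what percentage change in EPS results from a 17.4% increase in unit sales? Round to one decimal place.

Contribution at this volume is 24,170 × $40.42 = $976,951.40.
EBIT = $976,951.40 − $338,100 = $638,851.40.
Interest = $340,700.00, so EBIT − I = $298,151.40.
Degree of combined leverage = contribution ÷ (EBIT − I) = $976,951.40 ÷ $298,151.40 = 3.2767.
EPS therefore changes by 3.2767 × (+17.4%) = +57.0%.

+57.0%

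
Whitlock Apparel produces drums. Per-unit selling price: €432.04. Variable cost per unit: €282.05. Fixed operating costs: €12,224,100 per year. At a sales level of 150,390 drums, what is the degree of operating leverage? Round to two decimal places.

At 150,390 units, contribution = 150,390 × €149.99 = €22,556,996.10.
Subtracting fixed costs: EBIT = €22,556,996.10 − €12,224,100 = €10,332,896.10.
So DOL = total CM / EBIT = €22,556,996.10 / €10,332,896.10 = 2.1830.

2.18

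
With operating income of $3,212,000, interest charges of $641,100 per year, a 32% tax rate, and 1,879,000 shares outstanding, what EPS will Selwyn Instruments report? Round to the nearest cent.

$0.93

Interest = $641,100.00, so EBT = $3,212,000 − $641,100.00 = $2,570,900.00.
Net income = $2,570,900.00 × (1 − 0.32) = $1,748,212.00.
EPS = $1,748,212.00 ÷ 1,879,000 = $0.93.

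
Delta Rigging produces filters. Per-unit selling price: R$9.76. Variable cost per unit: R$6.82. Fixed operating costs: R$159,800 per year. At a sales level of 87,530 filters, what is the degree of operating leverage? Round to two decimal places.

Total contribution margin = 87,530 × R$2.94 = R$257,338.20.
Operating income = contribution − fixed costs = R$257,338.20 − R$159,800 = R$97,538.20.
DOL = contribution ÷ EBIT = R$257,338.20 ÷ R$97,538.20 = 2.6383.

2.64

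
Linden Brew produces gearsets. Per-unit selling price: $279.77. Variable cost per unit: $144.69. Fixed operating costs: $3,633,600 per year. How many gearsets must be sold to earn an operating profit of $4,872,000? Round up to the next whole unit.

62,968 gearsets

Unit CM = price − variable cost = $279.77 − $144.69 = $135.08.
Need Q such that Q × $135.08 − $3,633,600 = $4,872,000, i.e. Q = $8,505,600 / $135.08 = 62,967.13 → 62,968.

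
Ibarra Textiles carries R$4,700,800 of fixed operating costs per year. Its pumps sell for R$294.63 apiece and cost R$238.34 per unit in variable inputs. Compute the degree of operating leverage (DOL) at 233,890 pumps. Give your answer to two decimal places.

Total contribution margin = 233,890 × R$56.29 = R$13,165,668.10.
Subtracting fixed costs: EBIT = R$13,165,668.10 − R$4,700,800 = R$8,464,868.10.
So DOL = total CM / EBIT = R$13,165,668.10 / R$8,464,868.10 = 1.5553.

1.56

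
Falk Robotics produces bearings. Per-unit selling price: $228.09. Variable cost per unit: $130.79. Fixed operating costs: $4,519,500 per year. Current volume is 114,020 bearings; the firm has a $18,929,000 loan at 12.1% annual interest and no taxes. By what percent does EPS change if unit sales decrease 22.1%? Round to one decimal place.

Contribution at this volume is 114,020 × $97.30 = $11,094,146.00.
EBIT = $11,094,146.00 − $4,519,500 = $6,574,646.00.
Interest = $2,290,409.00, so EBIT − I = $4,284,237.00.
Degree of combined leverage = contribution ÷ (EBIT − I) = $11,094,146.00 ÷ $4,284,237.00 = 2.5895.
%ΔEPS = DCL × %ΔSales = 2.5895 × -22.1% = -57.2%.

-57.2%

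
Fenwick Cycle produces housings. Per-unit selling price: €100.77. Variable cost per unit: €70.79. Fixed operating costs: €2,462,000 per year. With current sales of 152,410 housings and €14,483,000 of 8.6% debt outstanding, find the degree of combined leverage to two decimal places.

At 152,410 units, contribution = 152,410 × €29.98 = €4,569,251.80.
Operating income = contribution − fixed costs = €4,569,251.80 − €2,462,000 = €2,107,251.80. Interest = €1,245,538.00.
DOL = €4,569,251.80 ÷ €2,107,251.80 = 2.1683; DFL = €2,107,251.80 ÷ €861,713.80 = 2.4454.
Combined leverage = 2.1683 × 2.4454 = 5.3024.

5.30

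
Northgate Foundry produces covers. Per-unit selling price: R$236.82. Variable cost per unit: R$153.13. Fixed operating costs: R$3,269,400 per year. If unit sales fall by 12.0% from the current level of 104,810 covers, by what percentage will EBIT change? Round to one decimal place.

-19.1%

At 104,810 units, contribution = 104,810 × R$83.69 = R$8,771,548.90.
EBIT = R$8,771,548.90 − R$3,269,400 = R$5,502,148.90.
Degree of operating leverage = R$8,771,548.90 / R$5,502,148.90 = 1.5942.
Operating income changes by 1.5942 × -12.0% = -19.1%.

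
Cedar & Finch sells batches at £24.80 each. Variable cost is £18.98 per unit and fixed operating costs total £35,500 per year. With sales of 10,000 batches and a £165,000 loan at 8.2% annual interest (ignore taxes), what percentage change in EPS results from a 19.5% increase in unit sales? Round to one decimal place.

+123.8%

At 10,000 units, contribution = 10,000 × £5.82 = £58,200.00.
EBIT = £58,200.00 − £35,500 = £22,700.00.
Interest = £13,530.00, so EBIT − I = £9,170.00.
Degree of combined leverage = contribution ÷ (EBIT − I) = £58,200.00 ÷ £9,170.00 = 6.3468.
%ΔEPS = DCL × %ΔSales = 6.3468 × +19.5% = +123.8%.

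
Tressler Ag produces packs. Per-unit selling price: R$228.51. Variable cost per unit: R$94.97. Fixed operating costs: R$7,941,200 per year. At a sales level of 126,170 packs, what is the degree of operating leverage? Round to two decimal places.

Contribution at this volume is 126,170 × R$133.54 = R$16,848,741.80.
Operating income = contribution − fixed costs = R$16,848,741.80 − R$7,941,200 = R$8,907,541.80.
Degree of operating leverage = R$16,848,741.80 / R$8,907,541.80 = 1.8915.

1.89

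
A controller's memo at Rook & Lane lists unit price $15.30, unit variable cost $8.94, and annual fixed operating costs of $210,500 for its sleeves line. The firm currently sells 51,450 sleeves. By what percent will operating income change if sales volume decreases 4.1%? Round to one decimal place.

Total contribution margin = 51,450 × $6.36 = $327,222.00.
Subtracting fixed costs: EBIT = $327,222.00 − $210,500 = $116,722.00.
DOL = contribution ÷ EBIT = $327,222.00 ÷ $116,722.00 = 2.8034.
Operating income changes by 2.8034 × -4.1% = -11.5%.

-11.5%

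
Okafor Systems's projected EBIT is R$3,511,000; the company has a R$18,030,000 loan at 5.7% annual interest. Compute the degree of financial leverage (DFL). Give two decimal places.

1.41

Interest = R$1,027,710.00.
DFL = EBIT ÷ (EBIT − I) = R$3,511,000 ÷ (R$3,511,000 − R$1,027,710.00) = R$3,511,000 ÷ R$2,483,290.00 = 1.4139.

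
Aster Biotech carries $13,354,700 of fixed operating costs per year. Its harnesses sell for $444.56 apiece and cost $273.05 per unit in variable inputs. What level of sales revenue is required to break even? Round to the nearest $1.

CM per unit = $444.56 − $273.05 = $171.51; CM ratio = $171.51 / $444.56 = 0.3858.
Break-even revenue = fixed costs × price ÷ CM = $13,354,700 × $444.56 ÷ $171.51 = $34,615,856.

$34,615,856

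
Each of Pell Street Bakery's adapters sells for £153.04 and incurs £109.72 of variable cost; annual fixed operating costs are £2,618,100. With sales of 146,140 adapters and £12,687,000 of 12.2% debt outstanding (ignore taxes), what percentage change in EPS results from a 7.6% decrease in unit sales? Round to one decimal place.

-22.2%

Contribution at this volume is 146,140 × £43.32 = £6,330,784.80.
Subtracting fixed costs: EBIT = £6,330,784.80 − £2,618,100 = £3,712,684.80.
Interest = £1,547,814.00, so EBIT − I = £2,164,870.80.
DCL = total CM / (EBIT − I) = £6,330,784.80 / £2,164,870.80 = 2.9243.
%ΔEPS = DCL × %ΔSales = 2.9243 × -7.6% = -22.2%.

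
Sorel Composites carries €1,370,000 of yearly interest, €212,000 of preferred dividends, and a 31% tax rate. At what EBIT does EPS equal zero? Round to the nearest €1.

€1,677,246

Preferred dividends are paid after tax, so their pre-tax equivalent is €212,000 ÷ (1 − 0.31) = €307,246.38.
EPS = 0 when EBIT covers interest plus the pre-tax preferred burden: €1,370,000 + €307,246.38 = €1,677,246.38.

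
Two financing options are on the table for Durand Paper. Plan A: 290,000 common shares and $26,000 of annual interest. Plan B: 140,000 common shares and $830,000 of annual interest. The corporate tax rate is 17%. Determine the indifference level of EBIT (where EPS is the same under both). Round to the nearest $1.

Set EPS_A = EPS_B: (EBIT − $26,000)(1 − 0.17) ÷ 290,000 = (EBIT − $830,000)(1 − 0.17) ÷ 140,000.
The (1 − t) factor cancels: (EBIT − 26,000) × 140,000 = (EBIT − 830,000) × 290,000.
EBIT × (290,000 − 140,000) = 830,000 × 290,000 − 26,000 × 140,000 = 237,060,000,000, so EBIT = 237,060,000,000 ÷ 150,000 = 1,580,400.00.

$1,580,400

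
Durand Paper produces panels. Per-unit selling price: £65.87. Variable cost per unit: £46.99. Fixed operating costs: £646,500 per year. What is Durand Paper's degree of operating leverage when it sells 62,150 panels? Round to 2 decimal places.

2.23

Total contribution margin = 62,150 × £18.88 = £1,173,392.00.
Operating income = contribution − fixed costs = £1,173,392.00 − £646,500 = £526,892.00.
Degree of operating leverage = £1,173,392.00 / £526,892.00 = 2.2270.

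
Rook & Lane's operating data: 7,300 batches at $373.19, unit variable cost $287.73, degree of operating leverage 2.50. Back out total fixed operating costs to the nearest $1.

$374,315

Total contribution margin = 7,300 × $85.46 = $623,858.00.
DOL = contribution / EBIT, so EBIT = $623,858.00 / 2.50 = $249,543.20.
Fixed costs = CM − EBIT = $623,858.00 − $249,543.20 = $374,315.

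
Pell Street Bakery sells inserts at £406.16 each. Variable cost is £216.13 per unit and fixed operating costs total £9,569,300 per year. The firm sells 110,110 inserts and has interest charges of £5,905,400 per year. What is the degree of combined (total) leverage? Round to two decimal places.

Contribution at this volume is 110,110 × £190.03 = £20,924,203.30.
Operating income = contribution − fixed costs = £20,924,203.30 − £9,569,300 = £11,354,903.30. Interest = £5,905,400.00.
DOL = £20,924,203.30 ÷ £11,354,903.30 = 1.8427; DFL = £11,354,903.30 ÷ £5,449,503.30 = 2.0837.
DCL = DOL × DFL = 1.8427 × 2.0837 = 3.8396.

3.84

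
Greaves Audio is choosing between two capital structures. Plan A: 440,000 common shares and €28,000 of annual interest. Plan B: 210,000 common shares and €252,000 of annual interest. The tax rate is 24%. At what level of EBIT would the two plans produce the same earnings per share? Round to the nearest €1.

€456,522

At indifference, (EBIT − 28,000)(1 − t)/440,000 = (EBIT − 252,000)(1 − t)/210,000.
Cancelling (1 − t) and cross-multiplying: 210,000·(EBIT − 28,000) = 440,000·(EBIT − 252,000).
EBIT × (440,000 − 210,000) = 252,000 × 440,000 − 28,000 × 210,000 = 105,000,000,000, so EBIT = 105,000,000,000 ÷ 230,000 = 456,521.74.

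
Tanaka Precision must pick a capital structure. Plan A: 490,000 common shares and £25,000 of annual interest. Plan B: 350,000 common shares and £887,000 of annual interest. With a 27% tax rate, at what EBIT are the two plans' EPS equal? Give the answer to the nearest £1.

£3,042,000

Set EPS_A = EPS_B: (EBIT − £25,000)(1 − 0.27) ÷ 490,000 = (EBIT − £887,000)(1 − 0.27) ÷ 350,000.
The (1 − t) factor cancels: (EBIT − 25,000) × 350,000 = (EBIT − 887,000) × 490,000.
EBIT × (490,000 − 350,000) = 887,000 × 490,000 − 25,000 × 350,000 = 425,880,000,000, so EBIT = 425,880,000,000 ÷ 140,000 = 3,042,000.00.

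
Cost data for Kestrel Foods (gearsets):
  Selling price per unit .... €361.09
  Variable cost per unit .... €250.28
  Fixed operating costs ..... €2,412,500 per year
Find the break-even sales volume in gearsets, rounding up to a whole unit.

Contribution margin per unit = €361.09 − €250.28 = €110.81.
Break-even Q = €2,412,500 / €110.81 = 21,771.50 → 21,772 gearsets.

21,772 gearsets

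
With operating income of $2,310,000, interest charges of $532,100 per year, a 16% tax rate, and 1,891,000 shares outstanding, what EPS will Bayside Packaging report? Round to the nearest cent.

Interest = $532,100.00, so EBT = $2,310,000 − $532,100.00 = $1,777,900.00.
After tax at 16%: net income = $1,777,900.00 × 0.84 = $1,493,436.00.
Per share: $1,493,436.00 / 1,891,000 shares = $0.79.

$0.79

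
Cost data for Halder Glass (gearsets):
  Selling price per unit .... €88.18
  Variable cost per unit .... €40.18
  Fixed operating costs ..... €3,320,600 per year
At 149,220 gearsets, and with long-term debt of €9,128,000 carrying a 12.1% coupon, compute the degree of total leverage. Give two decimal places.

Contribution at this volume is 149,220 × €48.00 = €7,162,560.00.
Subtracting fixed costs: EBIT = €7,162,560.00 − €3,320,600 = €3,841,960.00. Interest = €1,104,488.00, so EBIT − I = €2,737,472.00.
DCL = contribution ÷ (EBIT − I) = €7,162,560.00 ÷ €2,737,472.00 = 2.6165.

2.62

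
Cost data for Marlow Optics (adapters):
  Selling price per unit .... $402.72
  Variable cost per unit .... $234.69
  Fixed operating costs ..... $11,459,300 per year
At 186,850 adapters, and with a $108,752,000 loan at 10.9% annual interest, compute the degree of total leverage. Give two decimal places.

3.88

At 186,850 units, contribution = 186,850 × $168.03 = $31,396,405.50.
Subtracting fixed costs: EBIT = $31,396,405.50 − $11,459,300 = $19,937,105.50. Interest = $11,853,968.00.
DOL = $31,396,405.50 ÷ $19,937,105.50 = 1.5748; DFL = $19,937,105.50 ÷ $8,083,137.50 = 2.4665.
DCL = DOL × DFL = 1.5748 × 2.4665 = 3.8842.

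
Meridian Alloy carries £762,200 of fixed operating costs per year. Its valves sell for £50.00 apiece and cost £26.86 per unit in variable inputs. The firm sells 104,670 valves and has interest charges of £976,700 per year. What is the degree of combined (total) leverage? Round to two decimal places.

At 104,670 units, contribution = 104,670 × £23.14 = £2,422,063.80.
EBIT = £2,422,063.80 − £762,200 = £1,659,863.80. Interest = £976,700.00.
DOL = £2,422,063.80 ÷ £1,659,863.80 = 1.4592; DFL = £1,659,863.80 ÷ £683,163.80 = 2.4297.
DCL = DOL × DFL = 1.4592 × 2.4297 = 3.5454.

3.55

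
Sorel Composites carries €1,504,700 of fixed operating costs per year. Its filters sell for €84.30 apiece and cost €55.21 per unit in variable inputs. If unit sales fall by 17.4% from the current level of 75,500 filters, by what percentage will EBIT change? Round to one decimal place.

-55.3%

Contribution at this volume is 75,500 × €29.09 = €2,196,295.00.
Operating income = contribution − fixed costs = €2,196,295.00 − €1,504,700 = €691,595.00.
DOL = contribution ÷ EBIT = €2,196,295.00 ÷ €691,595.00 = 3.1757.
%ΔEBIT = DOL × %ΔSales = 3.1757 × -17.4% = -55.3%.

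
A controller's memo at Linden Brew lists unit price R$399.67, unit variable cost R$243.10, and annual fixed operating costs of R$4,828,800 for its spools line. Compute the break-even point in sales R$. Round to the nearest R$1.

R$12,326,285

Contribution margin per unit = R$399.67 − R$243.10 = R$156.57, a CM ratio of R$156.57 ÷ R$399.67 = 0.3917.
Break-even sales = FC ÷ CM ratio = R$4,828,800 × R$399.67 / R$156.57 = R$12,326,285.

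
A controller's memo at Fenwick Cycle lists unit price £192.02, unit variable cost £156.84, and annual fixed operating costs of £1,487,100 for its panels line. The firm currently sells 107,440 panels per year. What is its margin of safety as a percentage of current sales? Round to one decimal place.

60.7%

Unit CM = price − variable cost = £192.02 − £156.84 = £35.18. Break-even units = £1,487,100 ÷ £35.18 = 42,271.18; break-even revenue = 42,271.18 × £192.02 = £8,116,911.37.
Current sales = 107,440 × £192.02 = £20,630,628.80.
Margin of safety = (£20,630,628.80 − £8,116,911.37) ÷ £20,630,628.80 = 60.7%.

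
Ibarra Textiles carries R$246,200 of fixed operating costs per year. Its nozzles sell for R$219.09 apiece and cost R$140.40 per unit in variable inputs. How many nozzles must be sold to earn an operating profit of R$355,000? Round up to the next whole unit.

Unit CM = price − variable cost = R$219.09 − R$140.40 = R$78.69.
Required volume = (fixed costs + target profit) ÷ CM = (R$246,200 + R$355,000) ÷ R$78.69 = 7,640.11, so 7,641 nozzles.

7,641 nozzles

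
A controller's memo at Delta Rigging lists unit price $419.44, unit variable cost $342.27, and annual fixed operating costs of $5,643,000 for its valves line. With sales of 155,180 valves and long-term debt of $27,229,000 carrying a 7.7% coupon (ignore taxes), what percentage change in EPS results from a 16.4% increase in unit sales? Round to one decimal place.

Total contribution margin = 155,180 × $77.17 = $11,975,240.60.
EBIT = $11,975,240.60 − $5,643,000 = $6,332,240.60.
Interest = $2,096,633.00, so EBIT − I = $4,235,607.60.
DCL = total CM / (EBIT − I) = $11,975,240.60 / $4,235,607.60 = 2.8273.
EPS therefore changes by 2.8273 × (+16.4%) = +46.4%.

+46.4%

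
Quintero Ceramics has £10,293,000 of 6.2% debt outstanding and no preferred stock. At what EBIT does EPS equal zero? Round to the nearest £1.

£638,166

Annual interest = 6.2% × £10,293,000 = £638,166.00.
With no preferred dividends, EPS = 0 when EBIT exactly covers interest, so the financial break-even EBIT is £638,166.00.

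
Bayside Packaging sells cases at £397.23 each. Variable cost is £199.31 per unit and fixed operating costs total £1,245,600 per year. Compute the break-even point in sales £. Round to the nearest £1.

Contribution margin per unit = £397.23 − £199.31 = £197.92, a CM ratio of £197.92 ÷ £397.23 = 0.4983.
Break-even sales = FC ÷ CM ratio = £1,245,600 × £397.23 / £197.92 = £2,499,948.

£2,499,948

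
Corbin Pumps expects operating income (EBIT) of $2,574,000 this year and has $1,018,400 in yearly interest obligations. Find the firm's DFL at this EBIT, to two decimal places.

Annual interest charges come to $1,018,400.00.
DFL = EBIT ÷ (EBIT − I) = $2,574,000 ÷ ($2,574,000 − $1,018,400.00) = $2,574,000 ÷ $1,555,600.00 = 1.6547.

1.65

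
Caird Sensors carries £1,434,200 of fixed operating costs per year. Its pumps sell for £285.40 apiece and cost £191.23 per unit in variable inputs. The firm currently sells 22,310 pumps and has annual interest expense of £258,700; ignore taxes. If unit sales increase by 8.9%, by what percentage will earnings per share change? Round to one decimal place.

At 22,310 units, contribution = 22,310 × £94.17 = £2,100,932.70.
Subtracting fixed costs: EBIT = £2,100,932.70 − £1,434,200 = £666,732.70.
Interest = £258,700.00, so EBIT − I = £408,032.70.
DCL = total CM / (EBIT − I) = £2,100,932.70 / £408,032.70 = 5.1489.
EPS therefore changes by 5.1489 × (+8.9%) = +45.8%.

+45.8%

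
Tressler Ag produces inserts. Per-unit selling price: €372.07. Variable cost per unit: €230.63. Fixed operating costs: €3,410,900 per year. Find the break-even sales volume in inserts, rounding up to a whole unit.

24,116 inserts

Each unit contributes €372.07 − €230.63 = €141.44.
Break-even Q = €3,410,900 / €141.44 = 24,115.53 → 24,116 inserts.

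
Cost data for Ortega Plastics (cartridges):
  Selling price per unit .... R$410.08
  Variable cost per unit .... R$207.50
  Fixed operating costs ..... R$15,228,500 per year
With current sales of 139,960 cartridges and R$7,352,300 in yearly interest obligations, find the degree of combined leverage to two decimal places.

At 139,960 units, contribution = 139,960 × R$202.58 = R$28,353,096.80.
Subtracting fixed costs: EBIT = R$28,353,096.80 − R$15,228,500 = R$13,124,596.80. Interest = R$7,352,300.00.
DOL = R$28,353,096.80 ÷ R$13,124,596.80 = 2.1603; DFL = R$13,124,596.80 ÷ R$5,772,296.80 = 2.2737.
Combined leverage = 2.1603 × 2.2737 = 4.9119.

4.91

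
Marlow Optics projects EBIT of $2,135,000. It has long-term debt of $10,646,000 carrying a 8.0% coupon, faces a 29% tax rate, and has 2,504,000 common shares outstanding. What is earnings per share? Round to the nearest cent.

$0.36

Interest = $851,680.00, so EBT = $2,135,000 − $851,680.00 = $1,283,320.00.
After tax at 29%: net income = $1,283,320.00 × 0.71 = $911,157.20.
EPS = $911,157.20 ÷ 2,504,000 = $0.36.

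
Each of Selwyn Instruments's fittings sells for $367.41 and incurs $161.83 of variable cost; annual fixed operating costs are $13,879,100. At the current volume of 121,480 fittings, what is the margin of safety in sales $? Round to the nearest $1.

Unit CM = price − variable cost = $367.41 − $161.83 = $205.58. Break-even units = $13,879,100 ÷ $205.58 = 67,511.92; break-even revenue = 67,511.92 × $367.41 = $24,804,553.61.
Actual sales revenue = 121,480 × $367.41 = $44,632,966.80.
Margin of safety = $44,632,966.80 − $24,804,553.61 = $19,828,413.

$19,828,413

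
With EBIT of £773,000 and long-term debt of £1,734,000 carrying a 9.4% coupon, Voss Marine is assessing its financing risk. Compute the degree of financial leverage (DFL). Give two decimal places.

1.27

Interest = £162,996.00.
Degree of financial leverage = EBIT / (EBIT − interest) = £773,000 / £610,004.00 = 1.2672.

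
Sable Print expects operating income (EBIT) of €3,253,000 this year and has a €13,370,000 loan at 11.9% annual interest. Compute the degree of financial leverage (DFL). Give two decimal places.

1.96

Annual interest charges come to €1,591,030.00.
DFL = EBIT ÷ (EBIT − I) = €3,253,000 ÷ (€3,253,000 − €1,591,030.00) = €3,253,000 ÷ €1,661,970.00 = 1.9573.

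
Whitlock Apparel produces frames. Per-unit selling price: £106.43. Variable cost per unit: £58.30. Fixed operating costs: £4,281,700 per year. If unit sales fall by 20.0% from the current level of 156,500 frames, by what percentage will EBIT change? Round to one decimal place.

Contribution at this volume is 156,500 × £48.13 = £7,532,345.00.
EBIT = £7,532,345.00 − £4,281,700 = £3,250,645.00.
So DOL = total CM / EBIT = £7,532,345.00 / £3,250,645.00 = 2.3172.
So EBIT moves 2.3172 × (-20.0%) = -46.3%.

-46.3%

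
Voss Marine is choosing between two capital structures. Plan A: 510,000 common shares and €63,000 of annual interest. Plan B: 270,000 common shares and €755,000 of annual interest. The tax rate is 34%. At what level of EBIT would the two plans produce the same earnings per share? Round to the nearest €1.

Set EPS_A = EPS_B: (EBIT − €63,000)(1 − 0.34) ÷ 510,000 = (EBIT − €755,000)(1 − 0.34) ÷ 270,000.
Cancelling (1 − t) and cross-multiplying: 270,000·(EBIT − 63,000) = 510,000·(EBIT − 755,000).
Solving, EBIT = (755,000·510,000 − 63,000·270,000) / (510,000 − 270,000) = 368,040,000,000 / 240,000 = 1,533,500.00.

€1,533,500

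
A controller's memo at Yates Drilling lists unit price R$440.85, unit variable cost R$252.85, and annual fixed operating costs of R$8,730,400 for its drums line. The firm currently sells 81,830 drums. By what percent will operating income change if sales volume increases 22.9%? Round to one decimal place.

Contribution at this volume is 81,830 × R$188.00 = R$15,384,040.00.
EBIT = R$15,384,040.00 − R$8,730,400 = R$6,653,640.00.
Degree of operating leverage = R$15,384,040.00 / R$6,653,640.00 = 2.3121.
Operating income changes by 2.3121 × +22.9% = +52.9%.

+52.9%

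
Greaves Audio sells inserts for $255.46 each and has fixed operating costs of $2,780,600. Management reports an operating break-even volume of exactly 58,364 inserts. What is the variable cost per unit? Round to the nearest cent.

Contribution per unit must be FC / Q = $2,780,600 / 58,364 = $47.6424.
Variable cost per unit = $255.46 − $47.6424 = $207.82.

$207.82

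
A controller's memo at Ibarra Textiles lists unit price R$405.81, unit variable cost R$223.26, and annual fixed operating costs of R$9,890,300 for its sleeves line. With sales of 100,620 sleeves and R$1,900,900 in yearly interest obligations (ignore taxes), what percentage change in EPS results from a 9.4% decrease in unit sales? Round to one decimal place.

Total contribution margin = 100,620 × R$182.55 = R$18,368,181.00.
Operating income = contribution − fixed costs = R$18,368,181.00 − R$9,890,300 = R$8,477,881.00.
After interest of R$1,900,900.00, pre-tax earnings = R$6,576,981.00.
Degree of combined leverage = contribution ÷ (EBIT − I) = R$18,368,181.00 ÷ R$6,576,981.00 = 2.7928.
%ΔEPS = DCL × %ΔSales = 2.7928 × -9.4% = -26.3%.

-26.3%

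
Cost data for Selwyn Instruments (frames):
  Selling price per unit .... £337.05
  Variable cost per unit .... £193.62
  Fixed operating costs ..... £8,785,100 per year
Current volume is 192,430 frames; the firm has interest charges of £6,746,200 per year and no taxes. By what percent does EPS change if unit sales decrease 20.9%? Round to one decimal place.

-47.8%

Contribution at this volume is 192,430 × £143.43 = £27,600,234.90.
EBIT = £27,600,234.90 − £8,785,100 = £18,815,134.90.
Interest = £6,746,200.00, so EBIT − I = £12,068,934.90.
DCL = total CM / (EBIT − I) = £27,600,234.90 / £12,068,934.90 = 2.2869.
EPS therefore changes by 2.2869 × (-20.9%) = -47.8%.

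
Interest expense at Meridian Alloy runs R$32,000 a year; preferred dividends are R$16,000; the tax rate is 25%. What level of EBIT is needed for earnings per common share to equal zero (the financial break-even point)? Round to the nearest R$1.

R$53,333

Grossing the preferred dividend up to pre-tax terms: R$16,000 / (1 − 0.25) = R$21,333.33.
EPS = 0 when EBIT covers interest plus the pre-tax preferred burden: R$32,000 + R$21,333.33 = R$53,333.33.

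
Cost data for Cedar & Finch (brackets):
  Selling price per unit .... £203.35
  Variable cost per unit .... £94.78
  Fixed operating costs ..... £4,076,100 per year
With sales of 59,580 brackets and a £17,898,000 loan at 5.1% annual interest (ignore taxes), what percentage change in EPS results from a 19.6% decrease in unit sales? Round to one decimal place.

Total contribution margin = 59,580 × £108.57 = £6,468,600.60.
Subtracting fixed costs: EBIT = £6,468,600.60 − £4,076,100 = £2,392,500.60.
After interest of £912,798.00, pre-tax earnings = £1,479,702.60.
DCL = total CM / (EBIT − I) = £6,468,600.60 / £1,479,702.60 = 4.3716.
EPS therefore changes by 4.3716 × (-19.6%) = -85.7%.

-85.7%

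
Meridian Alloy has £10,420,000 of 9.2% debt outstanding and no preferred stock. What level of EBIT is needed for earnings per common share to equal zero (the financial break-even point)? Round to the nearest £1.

£958,640

Annual interest = 9.2% × £10,420,000 = £958,640.00.
With no preferred dividends, EPS = 0 when EBIT exactly covers interest, so the financial break-even EBIT is £958,640.00.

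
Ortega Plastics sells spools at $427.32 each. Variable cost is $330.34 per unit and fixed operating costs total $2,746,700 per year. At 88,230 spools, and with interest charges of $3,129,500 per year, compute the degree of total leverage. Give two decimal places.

Total contribution margin = 88,230 × $96.98 = $8,556,545.40.
Operating income = contribution − fixed costs = $8,556,545.40 − $2,746,700 = $5,809,845.40. Interest = $3,129,500.00, so EBIT − I = $2,680,345.40.
Degree of total leverage = total CM / (EBIT − interest) = $8,556,545.40 / $2,680,345.40 = 3.1923.

3.19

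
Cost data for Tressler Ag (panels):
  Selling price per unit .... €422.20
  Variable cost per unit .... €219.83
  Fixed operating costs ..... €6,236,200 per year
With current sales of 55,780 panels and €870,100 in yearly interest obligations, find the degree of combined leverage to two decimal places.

2.70

At 55,780 units, contribution = 55,780 × €202.37 = €11,288,198.60.
EBIT = €11,288,198.60 − €6,236,200 = €5,051,998.60. Interest = €870,100.00, so EBIT − I = €4,181,898.60.
Degree of total leverage = total CM / (EBIT − interest) = €11,288,198.60 / €4,181,898.60 = 2.6993.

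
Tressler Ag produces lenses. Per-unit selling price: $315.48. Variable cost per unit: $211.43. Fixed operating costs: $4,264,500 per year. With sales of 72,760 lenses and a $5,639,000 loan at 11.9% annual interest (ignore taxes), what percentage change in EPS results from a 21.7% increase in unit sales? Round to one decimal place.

Total contribution margin = 72,760 × $104.05 = $7,570,678.00.
Subtracting fixed costs: EBIT = $7,570,678.00 − $4,264,500 = $3,306,178.00.
After interest of $671,041.00, pre-tax earnings = $2,635,137.00.
Degree of combined leverage = contribution ÷ (EBIT − I) = $7,570,678.00 ÷ $2,635,137.00 = 2.8730.
%ΔEPS = DCL × %ΔSales = 2.8730 × +21.7% = +62.3%.

+62.3%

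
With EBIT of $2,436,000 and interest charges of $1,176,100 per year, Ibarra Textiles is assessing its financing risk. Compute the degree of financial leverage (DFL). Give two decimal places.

1.93

Annual interest charges come to $1,176,100.00.
DFL = EBIT ÷ (EBIT − I) = $2,436,000 ÷ ($2,436,000 − $1,176,100.00) = $2,436,000 ÷ $1,259,900.00 = 1.9335.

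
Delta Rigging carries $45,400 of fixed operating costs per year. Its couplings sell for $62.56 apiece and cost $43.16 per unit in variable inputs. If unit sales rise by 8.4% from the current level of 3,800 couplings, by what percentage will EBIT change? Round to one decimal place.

+21.9%

Contribution at this volume is 3,800 × $19.40 = $73,720.00.
Subtracting fixed costs: EBIT = $73,720.00 − $45,400 = $28,320.00.
Degree of operating leverage = $73,720.00 / $28,320.00 = 2.6031.
So EBIT moves 2.6031 × (+8.4%) = +21.9%.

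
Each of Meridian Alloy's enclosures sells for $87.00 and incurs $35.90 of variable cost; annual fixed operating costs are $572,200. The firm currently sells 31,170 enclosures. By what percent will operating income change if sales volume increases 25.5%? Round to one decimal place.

At 31,170 units, contribution = 31,170 × $51.10 = $1,592,787.00.
EBIT = $1,592,787.00 − $572,200 = $1,020,587.00.
Degree of operating leverage = $1,592,787.00 / $1,020,587.00 = 1.5607.
So EBIT moves 1.5607 × (+25.5%) = +39.8%.

+39.8%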